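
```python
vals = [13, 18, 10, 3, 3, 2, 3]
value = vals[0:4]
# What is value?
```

vals has length 7. The slice vals[0:4] selects indices [0, 1, 2, 3] (0->13, 1->18, 2->10, 3->3), giving [13, 18, 10, 3].

[13, 18, 10, 3]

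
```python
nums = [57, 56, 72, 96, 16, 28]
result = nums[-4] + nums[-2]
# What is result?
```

nums has length 6. Negative index -4 maps to positive index 6 + (-4) = 2. nums[2] = 72.
nums has length 6. Negative index -2 maps to positive index 6 + (-2) = 4. nums[4] = 16.
Sum: 72 + 16 = 88.

88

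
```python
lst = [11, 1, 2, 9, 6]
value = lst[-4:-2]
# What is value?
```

lst has length 5. The slice lst[-4:-2] selects indices [1, 2] (1->1, 2->2), giving [1, 2].

[1, 2]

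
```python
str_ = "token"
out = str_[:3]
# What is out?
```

str_ has length 5. The slice str_[:3] selects indices [0, 1, 2] (0->'t', 1->'o', 2->'k'), giving 'tok'.

'tok'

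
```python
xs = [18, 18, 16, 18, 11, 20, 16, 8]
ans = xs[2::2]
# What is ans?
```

xs has length 8. The slice xs[2::2] selects indices [2, 4, 6] (2->16, 4->11, 6->16), giving [16, 11, 16].

[16, 11, 16]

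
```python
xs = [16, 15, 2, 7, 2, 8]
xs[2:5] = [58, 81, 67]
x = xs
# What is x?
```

xs starts as [16, 15, 2, 7, 2, 8] (length 6). The slice xs[2:5] covers indices [2, 3, 4] with values [2, 7, 2]. Replacing that slice with [58, 81, 67] (same length) produces [16, 15, 58, 81, 67, 8].

[16, 15, 58, 81, 67, 8]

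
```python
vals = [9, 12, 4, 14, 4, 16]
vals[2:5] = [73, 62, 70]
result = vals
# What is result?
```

vals starts as [9, 12, 4, 14, 4, 16] (length 6). The slice vals[2:5] covers indices [2, 3, 4] with values [4, 14, 4]. Replacing that slice with [73, 62, 70] (same length) produces [9, 12, 73, 62, 70, 16].

[9, 12, 73, 62, 70, 16]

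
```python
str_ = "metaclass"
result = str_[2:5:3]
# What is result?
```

str_ has length 9. The slice str_[2:5:3] selects indices [2] (2->'t'), giving 't'.

't'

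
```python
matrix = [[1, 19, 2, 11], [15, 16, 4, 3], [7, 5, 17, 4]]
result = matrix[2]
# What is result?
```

matrix has 3 rows. Row 2 is [7, 5, 17, 4].

[7, 5, 17, 4]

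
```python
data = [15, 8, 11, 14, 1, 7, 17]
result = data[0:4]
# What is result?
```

data has length 7. The slice data[0:4] selects indices [0, 1, 2, 3] (0->15, 1->8, 2->11, 3->14), giving [15, 8, 11, 14].

[15, 8, 11, 14]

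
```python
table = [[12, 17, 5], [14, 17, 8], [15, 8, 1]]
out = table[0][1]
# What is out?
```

table[0] = [12, 17, 5]. Taking column 1 of that row yields 17.

17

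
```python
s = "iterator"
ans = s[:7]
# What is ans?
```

s has length 8. The slice s[:7] selects indices [0, 1, 2, 3, 4, 5, 6] (0->'i', 1->'t', 2->'e', 3->'r', 4->'a', 5->'t', 6->'o'), giving 'iterato'.

'iterato'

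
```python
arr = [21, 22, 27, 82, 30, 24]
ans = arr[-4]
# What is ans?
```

arr has length 6. Negative index -4 maps to positive index 6 + (-4) = 2. arr[2] = 27.

27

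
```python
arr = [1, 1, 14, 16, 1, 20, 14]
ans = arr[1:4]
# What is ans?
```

arr has length 7. The slice arr[1:4] selects indices [1, 2, 3] (1->1, 2->14, 3->16), giving [1, 14, 16].

[1, 14, 16]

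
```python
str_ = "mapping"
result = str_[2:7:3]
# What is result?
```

str_ has length 7. The slice str_[2:7:3] selects indices [2, 5] (2->'p', 5->'n'), giving 'pn'.

'pn'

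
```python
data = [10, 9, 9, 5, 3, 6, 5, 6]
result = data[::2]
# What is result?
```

data has length 8. The slice data[::2] selects indices [0, 2, 4, 6] (0->10, 2->9, 4->3, 6->5), giving [10, 9, 3, 5].

[10, 9, 3, 5]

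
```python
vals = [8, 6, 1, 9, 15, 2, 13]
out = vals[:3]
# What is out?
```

vals has length 7. The slice vals[:3] selects indices [0, 1, 2] (0->8, 1->6, 2->1), giving [8, 6, 1].

[8, 6, 1]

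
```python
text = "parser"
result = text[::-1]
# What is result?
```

text has length 6. The slice text[::-1] selects indices [5, 4, 3, 2, 1, 0] (5->'r', 4->'e', 3->'s', 2->'r', 1->'a', 0->'p'), giving 'resrap'.

'resrap'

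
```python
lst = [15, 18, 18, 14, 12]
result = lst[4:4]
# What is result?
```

lst has length 5. The slice lst[4:4] resolves to an empty index range, so the result is [].

[]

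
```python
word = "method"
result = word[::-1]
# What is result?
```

word has length 6. The slice word[::-1] selects indices [5, 4, 3, 2, 1, 0] (5->'d', 4->'o', 3->'h', 2->'t', 1->'e', 0->'m'), giving 'dohtem'.

'dohtem'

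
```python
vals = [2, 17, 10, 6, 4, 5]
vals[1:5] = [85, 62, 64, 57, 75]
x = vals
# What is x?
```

vals starts as [2, 17, 10, 6, 4, 5] (length 6). The slice vals[1:5] covers indices [1, 2, 3, 4] with values [17, 10, 6, 4]. Replacing that slice with [85, 62, 64, 57, 75] (different length) produces [2, 85, 62, 64, 57, 75, 5].

[2, 85, 62, 64, 57, 75, 5]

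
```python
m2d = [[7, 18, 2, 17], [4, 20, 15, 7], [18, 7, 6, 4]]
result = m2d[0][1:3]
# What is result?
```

m2d[0] = [7, 18, 2, 17]. m2d[0] has length 4. The slice m2d[0][1:3] selects indices [1, 2] (1->18, 2->2), giving [18, 2].

[18, 2]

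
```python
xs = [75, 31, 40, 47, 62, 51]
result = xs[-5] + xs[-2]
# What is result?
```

xs has length 6. Negative index -5 maps to positive index 6 + (-5) = 1. xs[1] = 31.
xs has length 6. Negative index -2 maps to positive index 6 + (-2) = 4. xs[4] = 62.
Sum: 31 + 62 = 93.

93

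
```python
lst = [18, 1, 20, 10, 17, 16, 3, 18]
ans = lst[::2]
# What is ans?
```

lst has length 8. The slice lst[::2] selects indices [0, 2, 4, 6] (0->18, 2->20, 4->17, 6->3), giving [18, 20, 17, 3].

[18, 20, 17, 3]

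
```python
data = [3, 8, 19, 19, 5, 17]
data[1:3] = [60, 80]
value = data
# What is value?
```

data starts as [3, 8, 19, 19, 5, 17] (length 6). The slice data[1:3] covers indices [1, 2] with values [8, 19]. Replacing that slice with [60, 80] (same length) produces [3, 60, 80, 19, 5, 17].

[3, 60, 80, 19, 5, 17]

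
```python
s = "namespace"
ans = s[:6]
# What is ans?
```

s has length 9. The slice s[:6] selects indices [0, 1, 2, 3, 4, 5] (0->'n', 1->'a', 2->'m', 3->'e', 4->'s', 5->'p'), giving 'namesp'.

'namesp'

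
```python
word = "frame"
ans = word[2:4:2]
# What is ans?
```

word has length 5. The slice word[2:4:2] selects indices [2] (2->'a'), giving 'a'.

'a'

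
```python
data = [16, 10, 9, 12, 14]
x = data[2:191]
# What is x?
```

data has length 5. The slice data[2:191] selects indices [2, 3, 4] (2->9, 3->12, 4->14), giving [9, 12, 14].

[9, 12, 14]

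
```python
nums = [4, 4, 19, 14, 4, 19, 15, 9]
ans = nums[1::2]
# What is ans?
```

nums has length 8. The slice nums[1::2] selects indices [1, 3, 5, 7] (1->4, 3->14, 5->19, 7->9), giving [4, 14, 19, 9].

[4, 14, 19, 9]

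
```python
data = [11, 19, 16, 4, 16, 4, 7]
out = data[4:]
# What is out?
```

data has length 7. The slice data[4:] selects indices [4, 5, 6] (4->16, 5->4, 6->7), giving [16, 4, 7].

[16, 4, 7]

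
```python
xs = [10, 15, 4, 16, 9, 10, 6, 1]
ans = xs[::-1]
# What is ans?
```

xs has length 8. The slice xs[::-1] selects indices [7, 6, 5, 4, 3, 2, 1, 0] (7->1, 6->6, 5->10, 4->9, 3->16, 2->4, 1->15, 0->10), giving [1, 6, 10, 9, 16, 4, 15, 10].

[1, 6, 10, 9, 16, 4, 15, 10]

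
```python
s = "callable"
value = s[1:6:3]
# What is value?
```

s has length 8. The slice s[1:6:3] selects indices [1, 4] (1->'a', 4->'a'), giving 'aa'.

'aa'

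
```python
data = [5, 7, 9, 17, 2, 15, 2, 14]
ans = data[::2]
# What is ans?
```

data has length 8. The slice data[::2] selects indices [0, 2, 4, 6] (0->5, 2->9, 4->2, 6->2), giving [5, 9, 2, 2].

[5, 9, 2, 2]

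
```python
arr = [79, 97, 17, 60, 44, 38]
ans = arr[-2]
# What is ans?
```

arr has length 6. Negative index -2 maps to positive index 6 + (-2) = 4. arr[4] = 44.

44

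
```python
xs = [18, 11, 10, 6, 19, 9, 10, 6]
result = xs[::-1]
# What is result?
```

xs has length 8. The slice xs[::-1] selects indices [7, 6, 5, 4, 3, 2, 1, 0] (7->6, 6->10, 5->9, 4->19, 3->6, 2->10, 1->11, 0->18), giving [6, 10, 9, 19, 6, 10, 11, 18].

[6, 10, 9, 19, 6, 10, 11, 18]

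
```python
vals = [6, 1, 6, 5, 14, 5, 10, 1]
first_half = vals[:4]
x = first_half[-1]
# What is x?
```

vals has length 8. The slice vals[:4] selects indices [0, 1, 2, 3] (0->6, 1->1, 2->6, 3->5), giving [6, 1, 6, 5]. So first_half = [6, 1, 6, 5]. Then first_half[-1] = 5.

5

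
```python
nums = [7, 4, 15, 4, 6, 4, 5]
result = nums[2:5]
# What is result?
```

nums has length 7. The slice nums[2:5] selects indices [2, 3, 4] (2->15, 3->4, 4->6), giving [15, 4, 6].

[15, 4, 6]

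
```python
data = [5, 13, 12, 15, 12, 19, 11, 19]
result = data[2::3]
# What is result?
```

data has length 8. The slice data[2::3] selects indices [2, 5] (2->12, 5->19), giving [12, 19].

[12, 19]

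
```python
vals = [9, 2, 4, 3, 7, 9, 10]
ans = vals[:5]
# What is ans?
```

vals has length 7. The slice vals[:5] selects indices [0, 1, 2, 3, 4] (0->9, 1->2, 2->4, 3->3, 4->7), giving [9, 2, 4, 3, 7].

[9, 2, 4, 3, 7]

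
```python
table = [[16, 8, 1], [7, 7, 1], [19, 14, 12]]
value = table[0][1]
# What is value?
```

table[0] = [16, 8, 1]. Taking column 1 of that row yields 8.

8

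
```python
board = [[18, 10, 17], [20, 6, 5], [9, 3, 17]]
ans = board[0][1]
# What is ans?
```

board[0] = [18, 10, 17]. Taking column 1 of that row yields 10.

10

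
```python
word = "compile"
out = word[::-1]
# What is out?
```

word has length 7. The slice word[::-1] selects indices [6, 5, 4, 3, 2, 1, 0] (6->'e', 5->'l', 4->'i', 3->'p', 2->'m', 1->'o', 0->'c'), giving 'elipmoc'.

'elipmoc'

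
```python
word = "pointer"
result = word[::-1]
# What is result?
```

word has length 7. The slice word[::-1] selects indices [6, 5, 4, 3, 2, 1, 0] (6->'r', 5->'e', 4->'t', 3->'n', 2->'i', 1->'o', 0->'p'), giving 'retniop'.

'retniop'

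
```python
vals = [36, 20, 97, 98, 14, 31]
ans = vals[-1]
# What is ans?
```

vals has length 6. Negative index -1 maps to positive index 6 + (-1) = 5. vals[5] = 31.

31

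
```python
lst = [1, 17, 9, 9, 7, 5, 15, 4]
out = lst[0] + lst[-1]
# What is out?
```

lst has length 8. lst[0] = 1.
lst has length 8. Negative index -1 maps to positive index 8 + (-1) = 7. lst[7] = 4.
Sum: 1 + 4 = 5.

5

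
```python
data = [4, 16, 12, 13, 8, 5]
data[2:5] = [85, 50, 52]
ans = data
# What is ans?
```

data starts as [4, 16, 12, 13, 8, 5] (length 6). The slice data[2:5] covers indices [2, 3, 4] with values [12, 13, 8]. Replacing that slice with [85, 50, 52] (same length) produces [4, 16, 85, 50, 52, 5].

[4, 16, 85, 50, 52, 5]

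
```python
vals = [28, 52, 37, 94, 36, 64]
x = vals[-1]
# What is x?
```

vals has length 6. Negative index -1 maps to positive index 6 + (-1) = 5. vals[5] = 64.

64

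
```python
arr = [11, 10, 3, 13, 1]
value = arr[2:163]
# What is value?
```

arr has length 5. The slice arr[2:163] selects indices [2, 3, 4] (2->3, 3->13, 4->1), giving [3, 13, 1].

[3, 13, 1]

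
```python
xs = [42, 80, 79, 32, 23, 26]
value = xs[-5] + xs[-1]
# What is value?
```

xs has length 6. Negative index -5 maps to positive index 6 + (-5) = 1. xs[1] = 80.
xs has length 6. Negative index -1 maps to positive index 6 + (-1) = 5. xs[5] = 26.
Sum: 80 + 26 = 106.

106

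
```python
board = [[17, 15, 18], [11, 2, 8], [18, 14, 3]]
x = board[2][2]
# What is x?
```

board[2] = [18, 14, 3]. Taking column 2 of that row yields 3.

3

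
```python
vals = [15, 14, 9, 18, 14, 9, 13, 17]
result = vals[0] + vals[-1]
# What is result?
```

vals has length 8. vals[0] = 15.
vals has length 8. Negative index -1 maps to positive index 8 + (-1) = 7. vals[7] = 17.
Sum: 15 + 17 = 32.

32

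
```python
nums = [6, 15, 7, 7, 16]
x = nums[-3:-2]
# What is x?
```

nums has length 5. The slice nums[-3:-2] selects indices [2] (2->7), giving [7].

[7]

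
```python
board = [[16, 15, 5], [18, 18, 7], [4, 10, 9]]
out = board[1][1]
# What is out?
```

board[1] = [18, 18, 7]. Taking column 1 of that row yields 18.

18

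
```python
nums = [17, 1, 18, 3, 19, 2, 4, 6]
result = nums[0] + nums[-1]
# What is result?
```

nums has length 8. nums[0] = 17.
nums has length 8. Negative index -1 maps to positive index 8 + (-1) = 7. nums[7] = 6.
Sum: 17 + 6 = 23.

23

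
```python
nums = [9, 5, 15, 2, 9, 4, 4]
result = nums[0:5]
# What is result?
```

nums has length 7. The slice nums[0:5] selects indices [0, 1, 2, 3, 4] (0->9, 1->5, 2->15, 3->2, 4->9), giving [9, 5, 15, 2, 9].

[9, 5, 15, 2, 9]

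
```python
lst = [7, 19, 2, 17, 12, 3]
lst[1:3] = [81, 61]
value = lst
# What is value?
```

lst starts as [7, 19, 2, 17, 12, 3] (length 6). The slice lst[1:3] covers indices [1, 2] with values [19, 2]. Replacing that slice with [81, 61] (same length) produces [7, 81, 61, 17, 12, 3].

[7, 81, 61, 17, 12, 3]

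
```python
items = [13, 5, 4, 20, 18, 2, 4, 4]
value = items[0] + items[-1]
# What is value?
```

items has length 8. items[0] = 13.
items has length 8. Negative index -1 maps to positive index 8 + (-1) = 7. items[7] = 4.
Sum: 13 + 4 = 17.

17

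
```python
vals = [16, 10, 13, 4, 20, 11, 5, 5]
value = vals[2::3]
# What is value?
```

vals has length 8. The slice vals[2::3] selects indices [2, 5] (2->13, 5->11), giving [13, 11].

[13, 11]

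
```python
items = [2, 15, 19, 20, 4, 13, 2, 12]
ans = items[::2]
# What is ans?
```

items has length 8. The slice items[::2] selects indices [0, 2, 4, 6] (0->2, 2->19, 4->4, 6->2), giving [2, 19, 4, 2].

[2, 19, 4, 2]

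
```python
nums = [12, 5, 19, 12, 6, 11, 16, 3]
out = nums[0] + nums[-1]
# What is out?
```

nums has length 8. nums[0] = 12.
nums has length 8. Negative index -1 maps to positive index 8 + (-1) = 7. nums[7] = 3.
Sum: 12 + 3 = 15.

15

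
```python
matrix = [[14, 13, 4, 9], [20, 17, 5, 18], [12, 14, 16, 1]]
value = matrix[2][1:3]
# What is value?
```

matrix[2] = [12, 14, 16, 1]. matrix[2] has length 4. The slice matrix[2][1:3] selects indices [1, 2] (1->14, 2->16), giving [14, 16].

[14, 16]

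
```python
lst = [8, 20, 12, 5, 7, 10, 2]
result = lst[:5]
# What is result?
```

lst has length 7. The slice lst[:5] selects indices [0, 1, 2, 3, 4] (0->8, 1->20, 2->12, 3->5, 4->7), giving [8, 20, 12, 5, 7].

[8, 20, 12, 5, 7]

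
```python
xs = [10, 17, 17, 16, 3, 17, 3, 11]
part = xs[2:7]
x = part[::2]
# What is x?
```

xs has length 8. The slice xs[2:7] selects indices [2, 3, 4, 5, 6] (2->17, 3->16, 4->3, 5->17, 6->3), giving [17, 16, 3, 17, 3]. So part = [17, 16, 3, 17, 3]. part has length 5. The slice part[::2] selects indices [0, 2, 4] (0->17, 2->3, 4->3), giving [17, 3, 3].

[17, 3, 3]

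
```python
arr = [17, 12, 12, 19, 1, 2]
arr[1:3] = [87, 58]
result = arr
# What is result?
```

arr starts as [17, 12, 12, 19, 1, 2] (length 6). The slice arr[1:3] covers indices [1, 2] with values [12, 12]. Replacing that slice with [87, 58] (same length) produces [17, 87, 58, 19, 1, 2].

[17, 87, 58, 19, 1, 2]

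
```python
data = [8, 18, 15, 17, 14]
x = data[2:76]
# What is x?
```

data has length 5. The slice data[2:76] selects indices [2, 3, 4] (2->15, 3->17, 4->14), giving [15, 17, 14].

[15, 17, 14]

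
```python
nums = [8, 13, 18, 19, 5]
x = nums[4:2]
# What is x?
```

nums has length 5. The slice nums[4:2] resolves to an empty index range, so the result is [].

[]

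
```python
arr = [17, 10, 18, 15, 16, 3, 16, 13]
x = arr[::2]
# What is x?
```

arr has length 8. The slice arr[::2] selects indices [0, 2, 4, 6] (0->17, 2->18, 4->16, 6->16), giving [17, 18, 16, 16].

[17, 18, 16, 16]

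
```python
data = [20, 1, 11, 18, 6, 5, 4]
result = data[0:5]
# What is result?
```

data has length 7. The slice data[0:5] selects indices [0, 1, 2, 3, 4] (0->20, 1->1, 2->11, 3->18, 4->6), giving [20, 1, 11, 18, 6].

[20, 1, 11, 18, 6]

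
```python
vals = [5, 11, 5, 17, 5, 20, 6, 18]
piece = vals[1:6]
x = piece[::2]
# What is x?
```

vals has length 8. The slice vals[1:6] selects indices [1, 2, 3, 4, 5] (1->11, 2->5, 3->17, 4->5, 5->20), giving [11, 5, 17, 5, 20]. So piece = [11, 5, 17, 5, 20]. piece has length 5. The slice piece[::2] selects indices [0, 2, 4] (0->11, 2->17, 4->20), giving [11, 17, 20].

[11, 17, 20]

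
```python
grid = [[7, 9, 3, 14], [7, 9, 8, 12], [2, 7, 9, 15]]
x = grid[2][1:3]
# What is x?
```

grid[2] = [2, 7, 9, 15]. grid[2] has length 4. The slice grid[2][1:3] selects indices [1, 2] (1->7, 2->9), giving [7, 9].

[7, 9]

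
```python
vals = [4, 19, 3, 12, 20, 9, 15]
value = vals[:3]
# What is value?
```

vals has length 7. The slice vals[:3] selects indices [0, 1, 2] (0->4, 1->19, 2->3), giving [4, 19, 3].

[4, 19, 3]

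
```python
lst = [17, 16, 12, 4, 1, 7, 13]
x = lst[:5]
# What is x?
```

lst has length 7. The slice lst[:5] selects indices [0, 1, 2, 3, 4] (0->17, 1->16, 2->12, 3->4, 4->1), giving [17, 16, 12, 4, 1].

[17, 16, 12, 4, 1]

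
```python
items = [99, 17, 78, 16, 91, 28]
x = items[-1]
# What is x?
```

items has length 6. Negative index -1 maps to positive index 6 + (-1) = 5. items[5] = 28.

28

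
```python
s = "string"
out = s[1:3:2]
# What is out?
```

s has length 6. The slice s[1:3:2] selects indices [1] (1->'t'), giving 't'.

't'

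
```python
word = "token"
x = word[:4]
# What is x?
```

word has length 5. The slice word[:4] selects indices [0, 1, 2, 3] (0->'t', 1->'o', 2->'k', 3->'e'), giving 'toke'.

'toke'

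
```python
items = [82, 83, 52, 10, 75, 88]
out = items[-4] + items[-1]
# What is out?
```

items has length 6. Negative index -4 maps to positive index 6 + (-4) = 2. items[2] = 52.
items has length 6. Negative index -1 maps to positive index 6 + (-1) = 5. items[5] = 88.
Sum: 52 + 88 = 140.

140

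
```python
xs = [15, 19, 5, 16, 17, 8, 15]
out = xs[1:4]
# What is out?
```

xs has length 7. The slice xs[1:4] selects indices [1, 2, 3] (1->19, 2->5, 3->16), giving [19, 5, 16].

[19, 5, 16]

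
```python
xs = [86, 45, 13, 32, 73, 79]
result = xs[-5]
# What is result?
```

xs has length 6. Negative index -5 maps to positive index 6 + (-5) = 1. xs[1] = 45.

45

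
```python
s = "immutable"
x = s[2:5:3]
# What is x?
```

s has length 9. The slice s[2:5:3] selects indices [2] (2->'m'), giving 'm'.

'm'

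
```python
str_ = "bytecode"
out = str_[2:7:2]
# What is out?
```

str_ has length 8. The slice str_[2:7:2] selects indices [2, 4, 6] (2->'t', 4->'c', 6->'d'), giving 'tcd'.

'tcd'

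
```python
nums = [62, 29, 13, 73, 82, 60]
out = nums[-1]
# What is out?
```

nums has length 6. Negative index -1 maps to positive index 6 + (-1) = 5. nums[5] = 60.

60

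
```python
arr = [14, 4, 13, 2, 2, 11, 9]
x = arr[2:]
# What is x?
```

arr has length 7. The slice arr[2:] selects indices [2, 3, 4, 5, 6] (2->13, 3->2, 4->2, 5->11, 6->9), giving [13, 2, 2, 11, 9].

[13, 2, 2, 11, 9]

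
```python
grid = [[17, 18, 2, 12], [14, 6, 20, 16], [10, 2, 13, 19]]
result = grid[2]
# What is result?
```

grid has 3 rows. Row 2 is [10, 2, 13, 19].

[10, 2, 13, 19]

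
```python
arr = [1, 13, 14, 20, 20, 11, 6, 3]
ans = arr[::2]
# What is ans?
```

arr has length 8. The slice arr[::2] selects indices [0, 2, 4, 6] (0->1, 2->14, 4->20, 6->6), giving [1, 14, 20, 6].

[1, 14, 20, 6]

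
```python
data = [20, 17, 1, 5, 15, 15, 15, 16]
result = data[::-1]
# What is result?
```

data has length 8. The slice data[::-1] selects indices [7, 6, 5, 4, 3, 2, 1, 0] (7->16, 6->15, 5->15, 4->15, 3->5, 2->1, 1->17, 0->20), giving [16, 15, 15, 15, 5, 1, 17, 20].

[16, 15, 15, 15, 5, 1, 17, 20]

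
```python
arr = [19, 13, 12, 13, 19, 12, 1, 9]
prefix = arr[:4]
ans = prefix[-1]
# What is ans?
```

arr has length 8. The slice arr[:4] selects indices [0, 1, 2, 3] (0->19, 1->13, 2->12, 3->13), giving [19, 13, 12, 13]. So prefix = [19, 13, 12, 13]. Then prefix[-1] = 13.

13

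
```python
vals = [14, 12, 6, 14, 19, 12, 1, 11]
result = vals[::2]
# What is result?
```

vals has length 8. The slice vals[::2] selects indices [0, 2, 4, 6] (0->14, 2->6, 4->19, 6->1), giving [14, 6, 19, 1].

[14, 6, 19, 1]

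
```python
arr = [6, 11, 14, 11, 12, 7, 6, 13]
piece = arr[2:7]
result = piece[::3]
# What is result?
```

arr has length 8. The slice arr[2:7] selects indices [2, 3, 4, 5, 6] (2->14, 3->11, 4->12, 5->7, 6->6), giving [14, 11, 12, 7, 6]. So piece = [14, 11, 12, 7, 6]. piece has length 5. The slice piece[::3] selects indices [0, 3] (0->14, 3->7), giving [14, 7].

[14, 7]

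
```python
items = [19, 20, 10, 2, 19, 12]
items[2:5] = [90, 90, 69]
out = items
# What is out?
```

items starts as [19, 20, 10, 2, 19, 12] (length 6). The slice items[2:5] covers indices [2, 3, 4] with values [10, 2, 19]. Replacing that slice with [90, 90, 69] (same length) produces [19, 20, 90, 90, 69, 12].

[19, 20, 90, 90, 69, 12]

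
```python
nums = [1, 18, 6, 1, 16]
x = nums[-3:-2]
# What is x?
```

nums has length 5. The slice nums[-3:-2] selects indices [2] (2->6), giving [6].

[6]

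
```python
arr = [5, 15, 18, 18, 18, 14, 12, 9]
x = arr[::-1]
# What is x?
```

arr has length 8. The slice arr[::-1] selects indices [7, 6, 5, 4, 3, 2, 1, 0] (7->9, 6->12, 5->14, 4->18, 3->18, 2->18, 1->15, 0->5), giving [9, 12, 14, 18, 18, 18, 15, 5].

[9, 12, 14, 18, 18, 18, 15, 5]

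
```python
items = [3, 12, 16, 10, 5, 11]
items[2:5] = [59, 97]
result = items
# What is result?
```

items starts as [3, 12, 16, 10, 5, 11] (length 6). The slice items[2:5] covers indices [2, 3, 4] with values [16, 10, 5]. Replacing that slice with [59, 97] (different length) produces [3, 12, 59, 97, 11].

[3, 12, 59, 97, 11]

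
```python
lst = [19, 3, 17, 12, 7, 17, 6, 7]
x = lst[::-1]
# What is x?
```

lst has length 8. The slice lst[::-1] selects indices [7, 6, 5, 4, 3, 2, 1, 0] (7->7, 6->6, 5->17, 4->7, 3->12, 2->17, 1->3, 0->19), giving [7, 6, 17, 7, 12, 17, 3, 19].

[7, 6, 17, 7, 12, 17, 3, 19]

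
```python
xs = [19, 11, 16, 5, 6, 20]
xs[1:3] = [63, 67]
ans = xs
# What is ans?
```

xs starts as [19, 11, 16, 5, 6, 20] (length 6). The slice xs[1:3] covers indices [1, 2] with values [11, 16]. Replacing that slice with [63, 67] (same length) produces [19, 63, 67, 5, 6, 20].

[19, 63, 67, 5, 6, 20]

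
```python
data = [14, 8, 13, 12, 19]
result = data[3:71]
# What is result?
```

data has length 5. The slice data[3:71] selects indices [3, 4] (3->12, 4->19), giving [12, 19].

[12, 19]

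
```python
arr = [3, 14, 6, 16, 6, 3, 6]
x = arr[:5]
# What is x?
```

arr has length 7. The slice arr[:5] selects indices [0, 1, 2, 3, 4] (0->3, 1->14, 2->6, 3->16, 4->6), giving [3, 14, 6, 16, 6].

[3, 14, 6, 16, 6]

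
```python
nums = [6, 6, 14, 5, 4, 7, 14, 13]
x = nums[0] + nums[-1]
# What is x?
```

nums has length 8. nums[0] = 6.
nums has length 8. Negative index -1 maps to positive index 8 + (-1) = 7. nums[7] = 13.
Sum: 6 + 13 = 19.

19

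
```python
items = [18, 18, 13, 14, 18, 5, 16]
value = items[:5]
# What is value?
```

items has length 7. The slice items[:5] selects indices [0, 1, 2, 3, 4] (0->18, 1->18, 2->13, 3->14, 4->18), giving [18, 18, 13, 14, 18].

[18, 18, 13, 14, 18]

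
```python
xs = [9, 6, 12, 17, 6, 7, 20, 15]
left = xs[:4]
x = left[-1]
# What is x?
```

xs has length 8. The slice xs[:4] selects indices [0, 1, 2, 3] (0->9, 1->6, 2->12, 3->17), giving [9, 6, 12, 17]. So left = [9, 6, 12, 17]. Then left[-1] = 17.

17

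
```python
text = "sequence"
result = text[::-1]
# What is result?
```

text has length 8. The slice text[::-1] selects indices [7, 6, 5, 4, 3, 2, 1, 0] (7->'e', 6->'c', 5->'n', 4->'e', 3->'u', 2->'q', 1->'e', 0->'s'), giving 'ecneuqes'.

'ecneuqes'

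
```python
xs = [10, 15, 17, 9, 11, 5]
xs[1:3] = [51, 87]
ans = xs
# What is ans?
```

xs starts as [10, 15, 17, 9, 11, 5] (length 6). The slice xs[1:3] covers indices [1, 2] with values [15, 17]. Replacing that slice with [51, 87] (same length) produces [10, 51, 87, 9, 11, 5].

[10, 51, 87, 9, 11, 5]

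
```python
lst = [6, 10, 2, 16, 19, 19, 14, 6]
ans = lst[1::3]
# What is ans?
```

lst has length 8. The slice lst[1::3] selects indices [1, 4, 7] (1->10, 4->19, 7->6), giving [10, 19, 6].

[10, 19, 6]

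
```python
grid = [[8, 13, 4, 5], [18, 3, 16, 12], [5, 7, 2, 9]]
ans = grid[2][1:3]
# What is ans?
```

grid[2] = [5, 7, 2, 9]. grid[2] has length 4. The slice grid[2][1:3] selects indices [1, 2] (1->7, 2->2), giving [7, 2].

[7, 2]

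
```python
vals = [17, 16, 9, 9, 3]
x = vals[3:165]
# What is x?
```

vals has length 5. The slice vals[3:165] selects indices [3, 4] (3->9, 4->3), giving [9, 3].

[9, 3]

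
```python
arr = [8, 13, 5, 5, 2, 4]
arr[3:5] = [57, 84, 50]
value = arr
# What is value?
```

arr starts as [8, 13, 5, 5, 2, 4] (length 6). The slice arr[3:5] covers indices [3, 4] with values [5, 2]. Replacing that slice with [57, 84, 50] (different length) produces [8, 13, 5, 57, 84, 50, 4].

[8, 13, 5, 57, 84, 50, 4]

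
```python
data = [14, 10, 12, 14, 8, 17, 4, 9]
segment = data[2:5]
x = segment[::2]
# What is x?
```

data has length 8. The slice data[2:5] selects indices [2, 3, 4] (2->12, 3->14, 4->8), giving [12, 14, 8]. So segment = [12, 14, 8]. segment has length 3. The slice segment[::2] selects indices [0, 2] (0->12, 2->8), giving [12, 8].

[12, 8]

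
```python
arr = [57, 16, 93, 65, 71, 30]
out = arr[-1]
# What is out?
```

arr has length 6. Negative index -1 maps to positive index 6 + (-1) = 5. arr[5] = 30.

30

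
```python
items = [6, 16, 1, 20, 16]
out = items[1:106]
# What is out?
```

items has length 5. The slice items[1:106] selects indices [1, 2, 3, 4] (1->16, 2->1, 3->20, 4->16), giving [16, 1, 20, 16].

[16, 1, 20, 16]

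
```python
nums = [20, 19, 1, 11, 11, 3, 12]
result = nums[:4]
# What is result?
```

nums has length 7. The slice nums[:4] selects indices [0, 1, 2, 3] (0->20, 1->19, 2->1, 3->11), giving [20, 19, 1, 11].

[20, 19, 1, 11]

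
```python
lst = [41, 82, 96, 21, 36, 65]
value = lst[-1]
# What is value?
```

lst has length 6. Negative index -1 maps to positive index 6 + (-1) = 5. lst[5] = 65.

65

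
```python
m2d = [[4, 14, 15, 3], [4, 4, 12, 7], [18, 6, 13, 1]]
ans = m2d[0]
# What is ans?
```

m2d has 3 rows. Row 0 is [4, 14, 15, 3].

[4, 14, 15, 3]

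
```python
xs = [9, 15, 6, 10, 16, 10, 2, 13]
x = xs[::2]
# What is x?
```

xs has length 8. The slice xs[::2] selects indices [0, 2, 4, 6] (0->9, 2->6, 4->16, 6->2), giving [9, 6, 16, 2].

[9, 6, 16, 2]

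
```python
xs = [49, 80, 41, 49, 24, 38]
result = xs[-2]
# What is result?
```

xs has length 6. Negative index -2 maps to positive index 6 + (-2) = 4. xs[4] = 24.

24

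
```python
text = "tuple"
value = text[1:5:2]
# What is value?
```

text has length 5. The slice text[1:5:2] selects indices [1, 3] (1->'u', 3->'l'), giving 'ul'.

'ul'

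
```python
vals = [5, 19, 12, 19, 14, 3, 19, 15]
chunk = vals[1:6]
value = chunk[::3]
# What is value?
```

vals has length 8. The slice vals[1:6] selects indices [1, 2, 3, 4, 5] (1->19, 2->12, 3->19, 4->14, 5->3), giving [19, 12, 19, 14, 3]. So chunk = [19, 12, 19, 14, 3]. chunk has length 5. The slice chunk[::3] selects indices [0, 3] (0->19, 3->14), giving [19, 14].

[19, 14]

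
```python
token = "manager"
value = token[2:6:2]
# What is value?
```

token has length 7. The slice token[2:6:2] selects indices [2, 4] (2->'n', 4->'g'), giving 'ng'.

'ng'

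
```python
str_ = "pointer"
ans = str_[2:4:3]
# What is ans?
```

str_ has length 7. The slice str_[2:4:3] selects indices [2] (2->'i'), giving 'i'.

'i'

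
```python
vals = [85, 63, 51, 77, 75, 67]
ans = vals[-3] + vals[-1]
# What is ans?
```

vals has length 6. Negative index -3 maps to positive index 6 + (-3) = 3. vals[3] = 77.
vals has length 6. Negative index -1 maps to positive index 6 + (-1) = 5. vals[5] = 67.
Sum: 77 + 67 = 144.

144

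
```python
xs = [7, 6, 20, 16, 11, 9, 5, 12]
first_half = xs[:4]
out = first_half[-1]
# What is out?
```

xs has length 8. The slice xs[:4] selects indices [0, 1, 2, 3] (0->7, 1->6, 2->20, 3->16), giving [7, 6, 20, 16]. So first_half = [7, 6, 20, 16]. Then first_half[-1] = 16.

16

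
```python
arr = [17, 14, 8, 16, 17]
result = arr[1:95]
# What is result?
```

arr has length 5. The slice arr[1:95] selects indices [1, 2, 3, 4] (1->14, 2->8, 3->16, 4->17), giving [14, 8, 16, 17].

[14, 8, 16, 17]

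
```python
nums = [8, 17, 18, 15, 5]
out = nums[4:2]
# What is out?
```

nums has length 5. The slice nums[4:2] resolves to an empty index range, so the result is [].

[]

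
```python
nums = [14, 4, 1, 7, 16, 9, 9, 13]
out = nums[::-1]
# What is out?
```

nums has length 8. The slice nums[::-1] selects indices [7, 6, 5, 4, 3, 2, 1, 0] (7->13, 6->9, 5->9, 4->16, 3->7, 2->1, 1->4, 0->14), giving [13, 9, 9, 16, 7, 1, 4, 14].

[13, 9, 9, 16, 7, 1, 4, 14]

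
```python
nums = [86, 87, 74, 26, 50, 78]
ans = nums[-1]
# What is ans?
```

nums has length 6. Negative index -1 maps to positive index 6 + (-1) = 5. nums[5] = 78.

78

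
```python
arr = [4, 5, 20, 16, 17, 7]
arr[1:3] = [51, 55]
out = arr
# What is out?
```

arr starts as [4, 5, 20, 16, 17, 7] (length 6). The slice arr[1:3] covers indices [1, 2] with values [5, 20]. Replacing that slice with [51, 55] (same length) produces [4, 51, 55, 16, 17, 7].

[4, 51, 55, 16, 17, 7]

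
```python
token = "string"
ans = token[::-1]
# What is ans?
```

token has length 6. The slice token[::-1] selects indices [5, 4, 3, 2, 1, 0] (5->'g', 4->'n', 3->'i', 2->'r', 1->'t', 0->'s'), giving 'gnirts'.

'gnirts'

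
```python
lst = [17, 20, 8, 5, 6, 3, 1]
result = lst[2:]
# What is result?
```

lst has length 7. The slice lst[2:] selects indices [2, 3, 4, 5, 6] (2->8, 3->5, 4->6, 5->3, 6->1), giving [8, 5, 6, 3, 1].

[8, 5, 6, 3, 1]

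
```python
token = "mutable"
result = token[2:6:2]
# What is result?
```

token has length 7. The slice token[2:6:2] selects indices [2, 4] (2->'t', 4->'b'), giving 'tb'.

'tb'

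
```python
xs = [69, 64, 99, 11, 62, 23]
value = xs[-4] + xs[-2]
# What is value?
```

xs has length 6. Negative index -4 maps to positive index 6 + (-4) = 2. xs[2] = 99.
xs has length 6. Negative index -2 maps to positive index 6 + (-2) = 4. xs[4] = 62.
Sum: 99 + 62 = 161.

161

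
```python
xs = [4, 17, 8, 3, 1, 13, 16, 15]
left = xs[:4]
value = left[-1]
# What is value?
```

xs has length 8. The slice xs[:4] selects indices [0, 1, 2, 3] (0->4, 1->17, 2->8, 3->3), giving [4, 17, 8, 3]. So left = [4, 17, 8, 3]. Then left[-1] = 3.

3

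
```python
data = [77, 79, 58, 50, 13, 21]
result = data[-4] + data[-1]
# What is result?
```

data has length 6. Negative index -4 maps to positive index 6 + (-4) = 2. data[2] = 58.
data has length 6. Negative index -1 maps to positive index 6 + (-1) = 5. data[5] = 21.
Sum: 58 + 21 = 79.

79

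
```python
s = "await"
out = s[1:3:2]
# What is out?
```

s has length 5. The slice s[1:3:2] selects indices [1] (1->'w'), giving 'w'.

'w'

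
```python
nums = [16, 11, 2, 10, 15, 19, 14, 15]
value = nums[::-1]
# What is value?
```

nums has length 8. The slice nums[::-1] selects indices [7, 6, 5, 4, 3, 2, 1, 0] (7->15, 6->14, 5->19, 4->15, 3->10, 2->2, 1->11, 0->16), giving [15, 14, 19, 15, 10, 2, 11, 16].

[15, 14, 19, 15, 10, 2, 11, 16]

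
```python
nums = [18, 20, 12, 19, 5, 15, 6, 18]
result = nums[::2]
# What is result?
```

nums has length 8. The slice nums[::2] selects indices [0, 2, 4, 6] (0->18, 2->12, 4->5, 6->6), giving [18, 12, 5, 6].

[18, 12, 5, 6]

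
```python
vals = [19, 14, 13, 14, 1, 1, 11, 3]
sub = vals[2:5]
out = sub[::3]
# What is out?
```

vals has length 8. The slice vals[2:5] selects indices [2, 3, 4] (2->13, 3->14, 4->1), giving [13, 14, 1]. So sub = [13, 14, 1]. sub has length 3. The slice sub[::3] selects indices [0] (0->13), giving [13].

[13]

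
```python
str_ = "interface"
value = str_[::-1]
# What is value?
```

str_ has length 9. The slice str_[::-1] selects indices [8, 7, 6, 5, 4, 3, 2, 1, 0] (8->'e', 7->'c', 6->'a', 5->'f', 4->'r', 3->'e', 2->'t', 1->'n', 0->'i'), giving 'ecafretni'.

'ecafretni'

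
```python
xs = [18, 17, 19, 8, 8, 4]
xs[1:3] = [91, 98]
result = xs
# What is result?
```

xs starts as [18, 17, 19, 8, 8, 4] (length 6). The slice xs[1:3] covers indices [1, 2] with values [17, 19]. Replacing that slice with [91, 98] (same length) produces [18, 91, 98, 8, 8, 4].

[18, 91, 98, 8, 8, 4]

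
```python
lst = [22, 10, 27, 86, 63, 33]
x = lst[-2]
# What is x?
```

lst has length 6. Negative index -2 maps to positive index 6 + (-2) = 4. lst[4] = 63.

63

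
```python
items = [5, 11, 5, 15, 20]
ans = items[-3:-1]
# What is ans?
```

items has length 5. The slice items[-3:-1] selects indices [2, 3] (2->5, 3->15), giving [5, 15].

[5, 15]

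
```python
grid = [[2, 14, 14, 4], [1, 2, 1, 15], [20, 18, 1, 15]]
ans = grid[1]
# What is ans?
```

grid has 3 rows. Row 1 is [1, 2, 1, 15].

[1, 2, 1, 15]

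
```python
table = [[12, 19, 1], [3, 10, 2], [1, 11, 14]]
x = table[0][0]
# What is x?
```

table[0] = [12, 19, 1]. Taking column 0 of that row yields 12.

12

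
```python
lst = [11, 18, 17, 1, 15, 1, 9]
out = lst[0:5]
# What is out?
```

lst has length 7. The slice lst[0:5] selects indices [0, 1, 2, 3, 4] (0->11, 1->18, 2->17, 3->1, 4->15), giving [11, 18, 17, 1, 15].

[11, 18, 17, 1, 15]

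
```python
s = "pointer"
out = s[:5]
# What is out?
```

s has length 7. The slice s[:5] selects indices [0, 1, 2, 3, 4] (0->'p', 1->'o', 2->'i', 3->'n', 4->'t'), giving 'point'.

'point'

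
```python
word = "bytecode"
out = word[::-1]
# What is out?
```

word has length 8. The slice word[::-1] selects indices [7, 6, 5, 4, 3, 2, 1, 0] (7->'e', 6->'d', 5->'o', 4->'c', 3->'e', 2->'t', 1->'y', 0->'b'), giving 'edocetyb'.

'edocetyb'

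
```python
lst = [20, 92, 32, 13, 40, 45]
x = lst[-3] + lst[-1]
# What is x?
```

lst has length 6. Negative index -3 maps to positive index 6 + (-3) = 3. lst[3] = 13.
lst has length 6. Negative index -1 maps to positive index 6 + (-1) = 5. lst[5] = 45.
Sum: 13 + 45 = 58.

58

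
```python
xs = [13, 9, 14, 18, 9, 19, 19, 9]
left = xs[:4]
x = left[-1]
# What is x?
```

xs has length 8. The slice xs[:4] selects indices [0, 1, 2, 3] (0->13, 1->9, 2->14, 3->18), giving [13, 9, 14, 18]. So left = [13, 9, 14, 18]. Then left[-1] = 18.

18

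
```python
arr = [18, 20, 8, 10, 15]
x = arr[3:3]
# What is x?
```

arr has length 5. The slice arr[3:3] resolves to an empty index range, so the result is [].

[]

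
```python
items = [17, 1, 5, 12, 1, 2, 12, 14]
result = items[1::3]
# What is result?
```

items has length 8. The slice items[1::3] selects indices [1, 4, 7] (1->1, 4->1, 7->14), giving [1, 1, 14].

[1, 1, 14]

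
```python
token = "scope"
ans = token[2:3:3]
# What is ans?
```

token has length 5. The slice token[2:3:3] selects indices [2] (2->'o'), giving 'o'.

'o'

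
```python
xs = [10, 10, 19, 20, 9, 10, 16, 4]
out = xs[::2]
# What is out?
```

xs has length 8. The slice xs[::2] selects indices [0, 2, 4, 6] (0->10, 2->19, 4->9, 6->16), giving [10, 19, 9, 16].

[10, 19, 9, 16]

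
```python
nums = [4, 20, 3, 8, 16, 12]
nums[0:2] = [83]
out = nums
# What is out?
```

nums starts as [4, 20, 3, 8, 16, 12] (length 6). The slice nums[0:2] covers indices [0, 1] with values [4, 20]. Replacing that slice with [83] (different length) produces [83, 3, 8, 16, 12].

[83, 3, 8, 16, 12]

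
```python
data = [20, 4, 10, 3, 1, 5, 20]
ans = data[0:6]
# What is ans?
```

data has length 7. The slice data[0:6] selects indices [0, 1, 2, 3, 4, 5] (0->20, 1->4, 2->10, 3->3, 4->1, 5->5), giving [20, 4, 10, 3, 1, 5].

[20, 4, 10, 3, 1, 5]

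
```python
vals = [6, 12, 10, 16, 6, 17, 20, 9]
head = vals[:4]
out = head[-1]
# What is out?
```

vals has length 8. The slice vals[:4] selects indices [0, 1, 2, 3] (0->6, 1->12, 2->10, 3->16), giving [6, 12, 10, 16]. So head = [6, 12, 10, 16]. Then head[-1] = 16.

16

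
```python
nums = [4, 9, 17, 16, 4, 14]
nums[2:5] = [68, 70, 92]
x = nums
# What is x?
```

nums starts as [4, 9, 17, 16, 4, 14] (length 6). The slice nums[2:5] covers indices [2, 3, 4] with values [17, 16, 4]. Replacing that slice with [68, 70, 92] (same length) produces [4, 9, 68, 70, 92, 14].

[4, 9, 68, 70, 92, 14]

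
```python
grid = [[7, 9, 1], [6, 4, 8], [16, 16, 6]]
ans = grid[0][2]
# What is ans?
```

grid[0] = [7, 9, 1]. Taking column 2 of that row yields 1.

1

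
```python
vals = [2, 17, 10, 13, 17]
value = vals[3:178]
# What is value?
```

vals has length 5. The slice vals[3:178] selects indices [3, 4] (3->13, 4->17), giving [13, 17].

[13, 17]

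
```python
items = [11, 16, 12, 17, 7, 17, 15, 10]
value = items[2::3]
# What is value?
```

items has length 8. The slice items[2::3] selects indices [2, 5] (2->12, 5->17), giving [12, 17].

[12, 17]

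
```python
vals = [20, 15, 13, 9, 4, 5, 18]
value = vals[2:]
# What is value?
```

vals has length 7. The slice vals[2:] selects indices [2, 3, 4, 5, 6] (2->13, 3->9, 4->4, 5->5, 6->18), giving [13, 9, 4, 5, 18].

[13, 9, 4, 5, 18]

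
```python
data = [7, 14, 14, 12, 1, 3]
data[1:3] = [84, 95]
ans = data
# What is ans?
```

data starts as [7, 14, 14, 12, 1, 3] (length 6). The slice data[1:3] covers indices [1, 2] with values [14, 14]. Replacing that slice with [84, 95] (same length) produces [7, 84, 95, 12, 1, 3].

[7, 84, 95, 12, 1, 3]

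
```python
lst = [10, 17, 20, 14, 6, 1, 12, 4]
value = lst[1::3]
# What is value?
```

lst has length 8. The slice lst[1::3] selects indices [1, 4, 7] (1->17, 4->6, 7->4), giving [17, 6, 4].

[17, 6, 4]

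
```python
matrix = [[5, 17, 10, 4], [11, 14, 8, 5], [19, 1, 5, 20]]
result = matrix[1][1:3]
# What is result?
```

matrix[1] = [11, 14, 8, 5]. matrix[1] has length 4. The slice matrix[1][1:3] selects indices [1, 2] (1->14, 2->8), giving [14, 8].

[14, 8]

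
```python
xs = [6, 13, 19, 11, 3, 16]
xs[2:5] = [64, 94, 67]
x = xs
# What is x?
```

xs starts as [6, 13, 19, 11, 3, 16] (length 6). The slice xs[2:5] covers indices [2, 3, 4] with values [19, 11, 3]. Replacing that slice with [64, 94, 67] (same length) produces [6, 13, 64, 94, 67, 16].

[6, 13, 64, 94, 67, 16]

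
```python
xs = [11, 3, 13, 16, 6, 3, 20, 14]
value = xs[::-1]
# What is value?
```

xs has length 8. The slice xs[::-1] selects indices [7, 6, 5, 4, 3, 2, 1, 0] (7->14, 6->20, 5->3, 4->6, 3->16, 2->13, 1->3, 0->11), giving [14, 20, 3, 6, 16, 13, 3, 11].

[14, 20, 3, 6, 16, 13, 3, 11]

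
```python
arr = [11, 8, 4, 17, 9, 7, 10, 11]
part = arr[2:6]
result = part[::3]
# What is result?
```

arr has length 8. The slice arr[2:6] selects indices [2, 3, 4, 5] (2->4, 3->17, 4->9, 5->7), giving [4, 17, 9, 7]. So part = [4, 17, 9, 7]. part has length 4. The slice part[::3] selects indices [0, 3] (0->4, 3->7), giving [4, 7].

[4, 7]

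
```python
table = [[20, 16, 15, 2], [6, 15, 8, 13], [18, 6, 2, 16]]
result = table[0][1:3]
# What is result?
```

table[0] = [20, 16, 15, 2]. table[0] has length 4. The slice table[0][1:3] selects indices [1, 2] (1->16, 2->15), giving [16, 15].

[16, 15]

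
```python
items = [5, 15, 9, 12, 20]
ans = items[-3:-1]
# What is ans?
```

items has length 5. The slice items[-3:-1] selects indices [2, 3] (2->9, 3->12), giving [9, 12].

[9, 12]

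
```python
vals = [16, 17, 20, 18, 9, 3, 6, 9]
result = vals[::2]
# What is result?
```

vals has length 8. The slice vals[::2] selects indices [0, 2, 4, 6] (0->16, 2->20, 4->9, 6->6), giving [16, 20, 9, 6].

[16, 20, 9, 6]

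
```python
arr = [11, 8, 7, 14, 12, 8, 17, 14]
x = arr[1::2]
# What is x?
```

arr has length 8. The slice arr[1::2] selects indices [1, 3, 5, 7] (1->8, 3->14, 5->8, 7->14), giving [8, 14, 8, 14].

[8, 14, 8, 14]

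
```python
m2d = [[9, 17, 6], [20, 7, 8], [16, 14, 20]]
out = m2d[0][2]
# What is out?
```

m2d[0] = [9, 17, 6]. Taking column 2 of that row yields 6.

6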